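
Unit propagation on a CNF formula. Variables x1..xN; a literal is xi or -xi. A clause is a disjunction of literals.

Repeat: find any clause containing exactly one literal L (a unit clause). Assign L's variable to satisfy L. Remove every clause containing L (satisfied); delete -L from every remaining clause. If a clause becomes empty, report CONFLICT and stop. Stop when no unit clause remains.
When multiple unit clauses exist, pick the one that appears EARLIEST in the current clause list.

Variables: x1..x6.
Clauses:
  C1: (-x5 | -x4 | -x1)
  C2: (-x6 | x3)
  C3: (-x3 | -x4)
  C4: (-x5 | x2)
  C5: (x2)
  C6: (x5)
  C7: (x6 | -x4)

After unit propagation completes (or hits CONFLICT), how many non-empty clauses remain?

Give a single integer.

unit clause [2] forces x2=T; simplify:
  satisfied 2 clause(s); 5 remain; assigned so far: [2]
unit clause [5] forces x5=T; simplify:
  drop -5 from [-5, -4, -1] -> [-4, -1]
  satisfied 1 clause(s); 4 remain; assigned so far: [2, 5]

Answer: 4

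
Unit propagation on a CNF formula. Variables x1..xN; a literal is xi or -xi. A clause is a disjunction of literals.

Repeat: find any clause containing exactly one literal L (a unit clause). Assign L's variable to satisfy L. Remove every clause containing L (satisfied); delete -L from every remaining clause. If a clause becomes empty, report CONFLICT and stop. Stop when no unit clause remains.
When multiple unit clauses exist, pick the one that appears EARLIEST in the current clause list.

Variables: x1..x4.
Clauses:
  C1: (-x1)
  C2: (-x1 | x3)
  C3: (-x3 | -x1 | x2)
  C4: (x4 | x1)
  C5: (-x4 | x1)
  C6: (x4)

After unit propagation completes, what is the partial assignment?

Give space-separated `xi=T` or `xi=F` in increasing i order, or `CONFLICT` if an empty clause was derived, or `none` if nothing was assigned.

Answer: CONFLICT

Derivation:
unit clause [-1] forces x1=F; simplify:
  drop 1 from [4, 1] -> [4]
  drop 1 from [-4, 1] -> [-4]
  satisfied 3 clause(s); 3 remain; assigned so far: [1]
unit clause [4] forces x4=T; simplify:
  drop -4 from [-4] -> [] (empty!)
  satisfied 2 clause(s); 1 remain; assigned so far: [1, 4]
CONFLICT (empty clause)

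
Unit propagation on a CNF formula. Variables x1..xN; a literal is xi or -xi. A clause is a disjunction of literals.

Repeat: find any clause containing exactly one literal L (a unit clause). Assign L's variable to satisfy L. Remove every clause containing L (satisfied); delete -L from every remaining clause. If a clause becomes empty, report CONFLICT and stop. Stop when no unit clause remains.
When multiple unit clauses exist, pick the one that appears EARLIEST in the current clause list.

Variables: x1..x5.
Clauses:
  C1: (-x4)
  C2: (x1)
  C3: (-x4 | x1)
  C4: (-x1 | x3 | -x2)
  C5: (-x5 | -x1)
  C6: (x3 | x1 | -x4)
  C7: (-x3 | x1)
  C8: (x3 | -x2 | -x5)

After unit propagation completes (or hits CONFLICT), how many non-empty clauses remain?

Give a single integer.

Answer: 1

Derivation:
unit clause [-4] forces x4=F; simplify:
  satisfied 3 clause(s); 5 remain; assigned so far: [4]
unit clause [1] forces x1=T; simplify:
  drop -1 from [-1, 3, -2] -> [3, -2]
  drop -1 from [-5, -1] -> [-5]
  satisfied 2 clause(s); 3 remain; assigned so far: [1, 4]
unit clause [-5] forces x5=F; simplify:
  satisfied 2 clause(s); 1 remain; assigned so far: [1, 4, 5]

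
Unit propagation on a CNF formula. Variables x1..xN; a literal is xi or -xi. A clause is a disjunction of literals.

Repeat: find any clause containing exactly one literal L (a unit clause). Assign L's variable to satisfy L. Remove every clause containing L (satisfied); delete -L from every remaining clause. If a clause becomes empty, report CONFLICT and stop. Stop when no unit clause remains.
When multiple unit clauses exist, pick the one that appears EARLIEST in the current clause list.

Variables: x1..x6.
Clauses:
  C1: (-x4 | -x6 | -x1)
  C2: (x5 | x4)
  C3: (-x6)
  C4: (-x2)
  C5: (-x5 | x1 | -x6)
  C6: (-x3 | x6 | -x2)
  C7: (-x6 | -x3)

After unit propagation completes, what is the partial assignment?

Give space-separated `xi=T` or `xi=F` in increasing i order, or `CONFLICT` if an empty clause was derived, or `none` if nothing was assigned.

Answer: x2=F x6=F

Derivation:
unit clause [-6] forces x6=F; simplify:
  drop 6 from [-3, 6, -2] -> [-3, -2]
  satisfied 4 clause(s); 3 remain; assigned so far: [6]
unit clause [-2] forces x2=F; simplify:
  satisfied 2 clause(s); 1 remain; assigned so far: [2, 6]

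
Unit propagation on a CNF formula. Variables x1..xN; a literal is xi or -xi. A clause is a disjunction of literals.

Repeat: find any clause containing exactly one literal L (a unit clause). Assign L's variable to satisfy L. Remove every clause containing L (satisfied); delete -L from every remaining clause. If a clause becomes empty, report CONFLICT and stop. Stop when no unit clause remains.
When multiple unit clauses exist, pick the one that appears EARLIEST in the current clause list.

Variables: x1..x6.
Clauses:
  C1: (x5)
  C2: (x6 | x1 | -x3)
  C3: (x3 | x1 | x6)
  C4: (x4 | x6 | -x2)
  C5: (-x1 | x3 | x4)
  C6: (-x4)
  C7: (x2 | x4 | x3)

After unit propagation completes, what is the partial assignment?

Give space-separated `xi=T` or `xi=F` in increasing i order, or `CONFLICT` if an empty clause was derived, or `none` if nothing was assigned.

Answer: x4=F x5=T

Derivation:
unit clause [5] forces x5=T; simplify:
  satisfied 1 clause(s); 6 remain; assigned so far: [5]
unit clause [-4] forces x4=F; simplify:
  drop 4 from [4, 6, -2] -> [6, -2]
  drop 4 from [-1, 3, 4] -> [-1, 3]
  drop 4 from [2, 4, 3] -> [2, 3]
  satisfied 1 clause(s); 5 remain; assigned so far: [4, 5]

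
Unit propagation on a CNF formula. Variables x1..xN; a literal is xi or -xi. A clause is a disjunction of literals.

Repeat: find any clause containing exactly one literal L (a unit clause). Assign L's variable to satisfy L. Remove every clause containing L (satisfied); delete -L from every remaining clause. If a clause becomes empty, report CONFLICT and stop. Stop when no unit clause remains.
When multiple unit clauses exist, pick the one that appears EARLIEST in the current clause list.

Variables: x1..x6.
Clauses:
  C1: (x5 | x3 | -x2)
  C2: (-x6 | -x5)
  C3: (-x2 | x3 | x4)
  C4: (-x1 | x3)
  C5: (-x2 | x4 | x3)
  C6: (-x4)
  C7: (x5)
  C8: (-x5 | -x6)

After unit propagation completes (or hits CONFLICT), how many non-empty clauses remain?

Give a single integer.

unit clause [-4] forces x4=F; simplify:
  drop 4 from [-2, 3, 4] -> [-2, 3]
  drop 4 from [-2, 4, 3] -> [-2, 3]
  satisfied 1 clause(s); 7 remain; assigned so far: [4]
unit clause [5] forces x5=T; simplify:
  drop -5 from [-6, -5] -> [-6]
  drop -5 from [-5, -6] -> [-6]
  satisfied 2 clause(s); 5 remain; assigned so far: [4, 5]
unit clause [-6] forces x6=F; simplify:
  satisfied 2 clause(s); 3 remain; assigned so far: [4, 5, 6]

Answer: 3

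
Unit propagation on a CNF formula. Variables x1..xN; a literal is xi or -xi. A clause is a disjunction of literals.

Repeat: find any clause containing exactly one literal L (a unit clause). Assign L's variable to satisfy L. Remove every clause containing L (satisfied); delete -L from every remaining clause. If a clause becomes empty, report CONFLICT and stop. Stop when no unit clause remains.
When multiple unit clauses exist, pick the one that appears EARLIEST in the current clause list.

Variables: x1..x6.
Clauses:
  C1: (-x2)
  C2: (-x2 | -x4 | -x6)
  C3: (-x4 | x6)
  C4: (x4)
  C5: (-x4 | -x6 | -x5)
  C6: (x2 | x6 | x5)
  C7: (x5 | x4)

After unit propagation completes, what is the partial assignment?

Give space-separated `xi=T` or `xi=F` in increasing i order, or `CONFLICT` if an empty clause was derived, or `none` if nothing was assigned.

Answer: x2=F x4=T x5=F x6=T

Derivation:
unit clause [-2] forces x2=F; simplify:
  drop 2 from [2, 6, 5] -> [6, 5]
  satisfied 2 clause(s); 5 remain; assigned so far: [2]
unit clause [4] forces x4=T; simplify:
  drop -4 from [-4, 6] -> [6]
  drop -4 from [-4, -6, -5] -> [-6, -5]
  satisfied 2 clause(s); 3 remain; assigned so far: [2, 4]
unit clause [6] forces x6=T; simplify:
  drop -6 from [-6, -5] -> [-5]
  satisfied 2 clause(s); 1 remain; assigned so far: [2, 4, 6]
unit clause [-5] forces x5=F; simplify:
  satisfied 1 clause(s); 0 remain; assigned so far: [2, 4, 5, 6]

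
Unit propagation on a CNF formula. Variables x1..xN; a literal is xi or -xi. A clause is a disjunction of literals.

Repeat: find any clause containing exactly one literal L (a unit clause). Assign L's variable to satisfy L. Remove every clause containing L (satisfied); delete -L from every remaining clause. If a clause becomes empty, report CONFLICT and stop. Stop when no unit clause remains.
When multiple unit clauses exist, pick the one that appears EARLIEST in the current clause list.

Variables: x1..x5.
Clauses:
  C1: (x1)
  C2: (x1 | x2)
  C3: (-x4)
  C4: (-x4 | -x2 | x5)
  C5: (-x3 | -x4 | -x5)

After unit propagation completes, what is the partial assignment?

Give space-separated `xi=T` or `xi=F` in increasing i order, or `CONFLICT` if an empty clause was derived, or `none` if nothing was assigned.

Answer: x1=T x4=F

Derivation:
unit clause [1] forces x1=T; simplify:
  satisfied 2 clause(s); 3 remain; assigned so far: [1]
unit clause [-4] forces x4=F; simplify:
  satisfied 3 clause(s); 0 remain; assigned so far: [1, 4]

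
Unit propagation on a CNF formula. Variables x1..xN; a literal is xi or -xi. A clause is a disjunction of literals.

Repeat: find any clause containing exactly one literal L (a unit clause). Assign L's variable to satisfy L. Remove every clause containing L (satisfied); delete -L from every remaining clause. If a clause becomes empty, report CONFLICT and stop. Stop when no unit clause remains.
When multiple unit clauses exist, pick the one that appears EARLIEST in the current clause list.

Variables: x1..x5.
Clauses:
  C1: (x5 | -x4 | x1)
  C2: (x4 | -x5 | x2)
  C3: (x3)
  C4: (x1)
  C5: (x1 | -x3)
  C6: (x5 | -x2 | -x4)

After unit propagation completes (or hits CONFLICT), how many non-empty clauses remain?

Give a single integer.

Answer: 2

Derivation:
unit clause [3] forces x3=T; simplify:
  drop -3 from [1, -3] -> [1]
  satisfied 1 clause(s); 5 remain; assigned so far: [3]
unit clause [1] forces x1=T; simplify:
  satisfied 3 clause(s); 2 remain; assigned so far: [1, 3]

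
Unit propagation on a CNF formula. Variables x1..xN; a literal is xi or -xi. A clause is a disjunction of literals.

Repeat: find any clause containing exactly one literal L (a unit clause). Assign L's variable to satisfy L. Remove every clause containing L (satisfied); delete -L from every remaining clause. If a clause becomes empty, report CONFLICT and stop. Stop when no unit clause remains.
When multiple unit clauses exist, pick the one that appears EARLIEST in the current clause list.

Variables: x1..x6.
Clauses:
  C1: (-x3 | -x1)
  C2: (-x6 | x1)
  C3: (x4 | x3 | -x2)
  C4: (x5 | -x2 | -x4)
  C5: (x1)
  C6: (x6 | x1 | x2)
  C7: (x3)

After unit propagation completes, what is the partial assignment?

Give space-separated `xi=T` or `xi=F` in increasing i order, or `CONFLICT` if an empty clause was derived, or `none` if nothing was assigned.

unit clause [1] forces x1=T; simplify:
  drop -1 from [-3, -1] -> [-3]
  satisfied 3 clause(s); 4 remain; assigned so far: [1]
unit clause [-3] forces x3=F; simplify:
  drop 3 from [4, 3, -2] -> [4, -2]
  drop 3 from [3] -> [] (empty!)
  satisfied 1 clause(s); 3 remain; assigned so far: [1, 3]
CONFLICT (empty clause)

Answer: CONFLICT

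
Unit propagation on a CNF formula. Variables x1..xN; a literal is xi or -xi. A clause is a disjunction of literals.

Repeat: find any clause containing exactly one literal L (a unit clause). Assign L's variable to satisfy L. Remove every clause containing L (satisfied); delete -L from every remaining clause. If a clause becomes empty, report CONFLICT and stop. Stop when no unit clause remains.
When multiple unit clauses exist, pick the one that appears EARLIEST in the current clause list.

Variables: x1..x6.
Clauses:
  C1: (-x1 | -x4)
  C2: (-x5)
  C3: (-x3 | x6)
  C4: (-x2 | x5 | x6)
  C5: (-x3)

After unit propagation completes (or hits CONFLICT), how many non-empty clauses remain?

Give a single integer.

unit clause [-5] forces x5=F; simplify:
  drop 5 from [-2, 5, 6] -> [-2, 6]
  satisfied 1 clause(s); 4 remain; assigned so far: [5]
unit clause [-3] forces x3=F; simplify:
  satisfied 2 clause(s); 2 remain; assigned so far: [3, 5]

Answer: 2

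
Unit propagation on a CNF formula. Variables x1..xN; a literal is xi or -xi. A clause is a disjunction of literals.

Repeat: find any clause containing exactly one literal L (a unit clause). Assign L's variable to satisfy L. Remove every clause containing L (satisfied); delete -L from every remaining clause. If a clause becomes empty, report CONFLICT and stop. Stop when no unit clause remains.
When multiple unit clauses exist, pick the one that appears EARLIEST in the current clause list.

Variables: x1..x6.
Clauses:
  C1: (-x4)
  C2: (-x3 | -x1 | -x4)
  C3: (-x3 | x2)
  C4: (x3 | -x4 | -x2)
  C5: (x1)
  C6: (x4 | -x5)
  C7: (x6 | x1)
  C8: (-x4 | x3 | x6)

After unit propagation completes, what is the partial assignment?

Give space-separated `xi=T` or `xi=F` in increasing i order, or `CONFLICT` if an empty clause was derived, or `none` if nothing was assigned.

Answer: x1=T x4=F x5=F

Derivation:
unit clause [-4] forces x4=F; simplify:
  drop 4 from [4, -5] -> [-5]
  satisfied 4 clause(s); 4 remain; assigned so far: [4]
unit clause [1] forces x1=T; simplify:
  satisfied 2 clause(s); 2 remain; assigned so far: [1, 4]
unit clause [-5] forces x5=F; simplify:
  satisfied 1 clause(s); 1 remain; assigned so far: [1, 4, 5]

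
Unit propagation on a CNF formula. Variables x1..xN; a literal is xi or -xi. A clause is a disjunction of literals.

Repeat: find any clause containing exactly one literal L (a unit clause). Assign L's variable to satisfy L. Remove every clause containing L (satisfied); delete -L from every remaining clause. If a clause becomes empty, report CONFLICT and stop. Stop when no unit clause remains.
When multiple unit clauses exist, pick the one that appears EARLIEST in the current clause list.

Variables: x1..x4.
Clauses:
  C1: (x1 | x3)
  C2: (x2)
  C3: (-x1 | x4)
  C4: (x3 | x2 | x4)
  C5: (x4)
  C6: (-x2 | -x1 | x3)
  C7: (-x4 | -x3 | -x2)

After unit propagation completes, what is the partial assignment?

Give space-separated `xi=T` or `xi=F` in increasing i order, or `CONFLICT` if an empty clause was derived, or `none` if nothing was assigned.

unit clause [2] forces x2=T; simplify:
  drop -2 from [-2, -1, 3] -> [-1, 3]
  drop -2 from [-4, -3, -2] -> [-4, -3]
  satisfied 2 clause(s); 5 remain; assigned so far: [2]
unit clause [4] forces x4=T; simplify:
  drop -4 from [-4, -3] -> [-3]
  satisfied 2 clause(s); 3 remain; assigned so far: [2, 4]
unit clause [-3] forces x3=F; simplify:
  drop 3 from [1, 3] -> [1]
  drop 3 from [-1, 3] -> [-1]
  satisfied 1 clause(s); 2 remain; assigned so far: [2, 3, 4]
unit clause [1] forces x1=T; simplify:
  drop -1 from [-1] -> [] (empty!)
  satisfied 1 clause(s); 1 remain; assigned so far: [1, 2, 3, 4]
CONFLICT (empty clause)

Answer: CONFLICT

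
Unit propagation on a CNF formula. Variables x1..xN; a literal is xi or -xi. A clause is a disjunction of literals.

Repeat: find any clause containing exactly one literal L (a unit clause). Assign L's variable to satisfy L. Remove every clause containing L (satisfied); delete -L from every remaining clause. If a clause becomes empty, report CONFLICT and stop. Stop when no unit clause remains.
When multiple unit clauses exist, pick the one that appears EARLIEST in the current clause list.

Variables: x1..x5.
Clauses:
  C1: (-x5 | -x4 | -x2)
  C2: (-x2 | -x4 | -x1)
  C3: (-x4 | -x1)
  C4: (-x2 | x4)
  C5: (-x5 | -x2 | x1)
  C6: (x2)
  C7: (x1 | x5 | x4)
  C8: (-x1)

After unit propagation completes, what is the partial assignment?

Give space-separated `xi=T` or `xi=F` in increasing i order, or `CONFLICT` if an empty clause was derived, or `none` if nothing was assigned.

Answer: x1=F x2=T x4=T x5=F

Derivation:
unit clause [2] forces x2=T; simplify:
  drop -2 from [-5, -4, -2] -> [-5, -4]
  drop -2 from [-2, -4, -1] -> [-4, -1]
  drop -2 from [-2, 4] -> [4]
  drop -2 from [-5, -2, 1] -> [-5, 1]
  satisfied 1 clause(s); 7 remain; assigned so far: [2]
unit clause [4] forces x4=T; simplify:
  drop -4 from [-5, -4] -> [-5]
  drop -4 from [-4, -1] -> [-1]
  drop -4 from [-4, -1] -> [-1]
  satisfied 2 clause(s); 5 remain; assigned so far: [2, 4]
unit clause [-5] forces x5=F; simplify:
  satisfied 2 clause(s); 3 remain; assigned so far: [2, 4, 5]
unit clause [-1] forces x1=F; simplify:
  satisfied 3 clause(s); 0 remain; assigned so far: [1, 2, 4, 5]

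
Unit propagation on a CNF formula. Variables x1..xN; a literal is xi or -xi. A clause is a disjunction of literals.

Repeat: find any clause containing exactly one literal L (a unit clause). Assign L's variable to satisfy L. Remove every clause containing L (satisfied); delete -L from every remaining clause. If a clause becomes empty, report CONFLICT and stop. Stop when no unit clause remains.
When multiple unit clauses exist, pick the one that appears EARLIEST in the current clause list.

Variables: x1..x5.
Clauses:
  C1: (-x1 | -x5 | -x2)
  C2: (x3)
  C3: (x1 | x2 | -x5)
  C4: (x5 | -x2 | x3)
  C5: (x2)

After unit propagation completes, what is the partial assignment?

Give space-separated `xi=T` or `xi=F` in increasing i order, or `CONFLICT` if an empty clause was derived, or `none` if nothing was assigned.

unit clause [3] forces x3=T; simplify:
  satisfied 2 clause(s); 3 remain; assigned so far: [3]
unit clause [2] forces x2=T; simplify:
  drop -2 from [-1, -5, -2] -> [-1, -5]
  satisfied 2 clause(s); 1 remain; assigned so far: [2, 3]

Answer: x2=T x3=T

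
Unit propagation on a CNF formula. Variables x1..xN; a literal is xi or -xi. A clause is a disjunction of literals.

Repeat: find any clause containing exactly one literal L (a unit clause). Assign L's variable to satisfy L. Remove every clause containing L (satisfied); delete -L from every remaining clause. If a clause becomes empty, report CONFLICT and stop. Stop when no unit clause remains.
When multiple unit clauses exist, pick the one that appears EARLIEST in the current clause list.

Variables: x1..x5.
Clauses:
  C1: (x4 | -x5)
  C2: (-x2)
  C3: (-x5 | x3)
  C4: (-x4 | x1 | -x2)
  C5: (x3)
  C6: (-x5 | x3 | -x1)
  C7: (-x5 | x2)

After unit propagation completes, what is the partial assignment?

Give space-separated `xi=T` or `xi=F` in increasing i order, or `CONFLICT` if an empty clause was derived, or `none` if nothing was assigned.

unit clause [-2] forces x2=F; simplify:
  drop 2 from [-5, 2] -> [-5]
  satisfied 2 clause(s); 5 remain; assigned so far: [2]
unit clause [3] forces x3=T; simplify:
  satisfied 3 clause(s); 2 remain; assigned so far: [2, 3]
unit clause [-5] forces x5=F; simplify:
  satisfied 2 clause(s); 0 remain; assigned so far: [2, 3, 5]

Answer: x2=F x3=T x5=F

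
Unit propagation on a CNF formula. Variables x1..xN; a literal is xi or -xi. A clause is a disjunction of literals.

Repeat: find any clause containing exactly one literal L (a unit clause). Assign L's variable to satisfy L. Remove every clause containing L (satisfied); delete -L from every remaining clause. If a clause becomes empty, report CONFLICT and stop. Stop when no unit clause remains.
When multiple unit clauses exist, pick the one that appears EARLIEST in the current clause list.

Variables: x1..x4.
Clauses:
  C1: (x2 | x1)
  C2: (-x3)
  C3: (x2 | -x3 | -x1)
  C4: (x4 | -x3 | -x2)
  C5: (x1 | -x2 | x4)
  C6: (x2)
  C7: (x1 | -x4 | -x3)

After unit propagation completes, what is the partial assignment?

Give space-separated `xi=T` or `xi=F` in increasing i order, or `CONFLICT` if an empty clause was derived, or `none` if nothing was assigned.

unit clause [-3] forces x3=F; simplify:
  satisfied 4 clause(s); 3 remain; assigned so far: [3]
unit clause [2] forces x2=T; simplify:
  drop -2 from [1, -2, 4] -> [1, 4]
  satisfied 2 clause(s); 1 remain; assigned so far: [2, 3]

Answer: x2=T x3=F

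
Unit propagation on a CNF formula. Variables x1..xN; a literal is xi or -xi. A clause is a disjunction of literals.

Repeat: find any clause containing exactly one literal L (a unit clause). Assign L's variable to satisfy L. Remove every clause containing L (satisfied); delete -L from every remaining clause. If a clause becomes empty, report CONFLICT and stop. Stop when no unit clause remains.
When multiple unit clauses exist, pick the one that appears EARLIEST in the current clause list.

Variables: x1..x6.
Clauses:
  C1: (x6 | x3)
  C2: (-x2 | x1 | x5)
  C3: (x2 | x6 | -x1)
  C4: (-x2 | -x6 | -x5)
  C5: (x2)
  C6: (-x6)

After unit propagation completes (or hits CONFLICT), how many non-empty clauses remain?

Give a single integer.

Answer: 1

Derivation:
unit clause [2] forces x2=T; simplify:
  drop -2 from [-2, 1, 5] -> [1, 5]
  drop -2 from [-2, -6, -5] -> [-6, -5]
  satisfied 2 clause(s); 4 remain; assigned so far: [2]
unit clause [-6] forces x6=F; simplify:
  drop 6 from [6, 3] -> [3]
  satisfied 2 clause(s); 2 remain; assigned so far: [2, 6]
unit clause [3] forces x3=T; simplify:
  satisfied 1 clause(s); 1 remain; assigned so far: [2, 3, 6]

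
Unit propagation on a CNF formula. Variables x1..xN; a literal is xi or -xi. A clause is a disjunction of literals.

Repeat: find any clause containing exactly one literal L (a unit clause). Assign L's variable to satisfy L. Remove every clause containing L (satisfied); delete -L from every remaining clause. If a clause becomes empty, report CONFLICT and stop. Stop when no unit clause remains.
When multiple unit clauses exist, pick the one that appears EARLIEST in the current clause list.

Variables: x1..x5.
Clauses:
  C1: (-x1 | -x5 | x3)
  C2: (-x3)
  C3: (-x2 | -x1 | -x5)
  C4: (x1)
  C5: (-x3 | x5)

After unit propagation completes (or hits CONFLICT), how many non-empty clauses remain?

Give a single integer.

Answer: 0

Derivation:
unit clause [-3] forces x3=F; simplify:
  drop 3 from [-1, -5, 3] -> [-1, -5]
  satisfied 2 clause(s); 3 remain; assigned so far: [3]
unit clause [1] forces x1=T; simplify:
  drop -1 from [-1, -5] -> [-5]
  drop -1 from [-2, -1, -5] -> [-2, -5]
  satisfied 1 clause(s); 2 remain; assigned so far: [1, 3]
unit clause [-5] forces x5=F; simplify:
  satisfied 2 clause(s); 0 remain; assigned so far: [1, 3, 5]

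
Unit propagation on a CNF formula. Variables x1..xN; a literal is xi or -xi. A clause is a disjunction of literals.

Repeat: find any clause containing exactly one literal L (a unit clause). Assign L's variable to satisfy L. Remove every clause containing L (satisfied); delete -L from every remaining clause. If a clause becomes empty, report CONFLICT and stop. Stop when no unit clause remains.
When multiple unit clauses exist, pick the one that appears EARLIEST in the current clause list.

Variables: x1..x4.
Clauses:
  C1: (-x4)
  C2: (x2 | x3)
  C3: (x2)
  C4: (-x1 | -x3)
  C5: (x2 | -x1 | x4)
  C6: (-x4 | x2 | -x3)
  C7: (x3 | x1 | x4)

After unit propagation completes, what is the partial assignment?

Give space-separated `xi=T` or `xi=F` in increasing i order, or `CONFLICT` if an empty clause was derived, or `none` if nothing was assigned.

Answer: x2=T x4=F

Derivation:
unit clause [-4] forces x4=F; simplify:
  drop 4 from [2, -1, 4] -> [2, -1]
  drop 4 from [3, 1, 4] -> [3, 1]
  satisfied 2 clause(s); 5 remain; assigned so far: [4]
unit clause [2] forces x2=T; simplify:
  satisfied 3 clause(s); 2 remain; assigned so far: [2, 4]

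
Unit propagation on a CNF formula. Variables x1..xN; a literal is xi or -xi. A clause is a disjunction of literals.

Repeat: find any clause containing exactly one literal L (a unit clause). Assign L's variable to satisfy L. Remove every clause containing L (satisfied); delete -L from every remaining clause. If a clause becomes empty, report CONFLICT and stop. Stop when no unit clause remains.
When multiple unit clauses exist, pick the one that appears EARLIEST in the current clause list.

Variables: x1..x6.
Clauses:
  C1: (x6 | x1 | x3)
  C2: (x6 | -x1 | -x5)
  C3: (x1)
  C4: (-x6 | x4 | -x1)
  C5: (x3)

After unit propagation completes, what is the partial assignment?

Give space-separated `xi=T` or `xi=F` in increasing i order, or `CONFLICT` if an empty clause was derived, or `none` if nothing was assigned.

Answer: x1=T x3=T

Derivation:
unit clause [1] forces x1=T; simplify:
  drop -1 from [6, -1, -5] -> [6, -5]
  drop -1 from [-6, 4, -1] -> [-6, 4]
  satisfied 2 clause(s); 3 remain; assigned so far: [1]
unit clause [3] forces x3=T; simplify:
  satisfied 1 clause(s); 2 remain; assigned so far: [1, 3]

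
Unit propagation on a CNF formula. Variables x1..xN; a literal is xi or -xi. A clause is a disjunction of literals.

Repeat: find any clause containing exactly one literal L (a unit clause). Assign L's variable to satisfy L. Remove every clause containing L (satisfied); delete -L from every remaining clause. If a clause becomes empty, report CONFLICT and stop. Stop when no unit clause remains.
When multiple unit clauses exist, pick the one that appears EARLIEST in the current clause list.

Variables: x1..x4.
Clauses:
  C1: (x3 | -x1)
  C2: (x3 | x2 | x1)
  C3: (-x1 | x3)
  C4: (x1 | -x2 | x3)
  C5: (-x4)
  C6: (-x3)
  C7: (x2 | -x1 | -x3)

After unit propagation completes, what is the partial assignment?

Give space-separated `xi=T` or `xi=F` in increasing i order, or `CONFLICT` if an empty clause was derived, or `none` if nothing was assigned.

Answer: CONFLICT

Derivation:
unit clause [-4] forces x4=F; simplify:
  satisfied 1 clause(s); 6 remain; assigned so far: [4]
unit clause [-3] forces x3=F; simplify:
  drop 3 from [3, -1] -> [-1]
  drop 3 from [3, 2, 1] -> [2, 1]
  drop 3 from [-1, 3] -> [-1]
  drop 3 from [1, -2, 3] -> [1, -2]
  satisfied 2 clause(s); 4 remain; assigned so far: [3, 4]
unit clause [-1] forces x1=F; simplify:
  drop 1 from [2, 1] -> [2]
  drop 1 from [1, -2] -> [-2]
  satisfied 2 clause(s); 2 remain; assigned so far: [1, 3, 4]
unit clause [2] forces x2=T; simplify:
  drop -2 from [-2] -> [] (empty!)
  satisfied 1 clause(s); 1 remain; assigned so far: [1, 2, 3, 4]
CONFLICT (empty clause)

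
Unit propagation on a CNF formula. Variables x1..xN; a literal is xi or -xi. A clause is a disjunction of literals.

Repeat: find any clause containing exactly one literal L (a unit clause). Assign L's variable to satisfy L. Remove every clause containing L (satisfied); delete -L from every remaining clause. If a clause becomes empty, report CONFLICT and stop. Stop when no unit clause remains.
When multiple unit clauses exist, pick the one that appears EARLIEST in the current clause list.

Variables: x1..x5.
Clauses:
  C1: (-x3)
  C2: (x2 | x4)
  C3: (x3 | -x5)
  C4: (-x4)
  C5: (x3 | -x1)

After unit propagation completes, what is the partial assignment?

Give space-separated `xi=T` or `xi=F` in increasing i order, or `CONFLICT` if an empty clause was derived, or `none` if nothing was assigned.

unit clause [-3] forces x3=F; simplify:
  drop 3 from [3, -5] -> [-5]
  drop 3 from [3, -1] -> [-1]
  satisfied 1 clause(s); 4 remain; assigned so far: [3]
unit clause [-5] forces x5=F; simplify:
  satisfied 1 clause(s); 3 remain; assigned so far: [3, 5]
unit clause [-4] forces x4=F; simplify:
  drop 4 from [2, 4] -> [2]
  satisfied 1 clause(s); 2 remain; assigned so far: [3, 4, 5]
unit clause [2] forces x2=T; simplify:
  satisfied 1 clause(s); 1 remain; assigned so far: [2, 3, 4, 5]
unit clause [-1] forces x1=F; simplify:
  satisfied 1 clause(s); 0 remain; assigned so far: [1, 2, 3, 4, 5]

Answer: x1=F x2=T x3=F x4=F x5=F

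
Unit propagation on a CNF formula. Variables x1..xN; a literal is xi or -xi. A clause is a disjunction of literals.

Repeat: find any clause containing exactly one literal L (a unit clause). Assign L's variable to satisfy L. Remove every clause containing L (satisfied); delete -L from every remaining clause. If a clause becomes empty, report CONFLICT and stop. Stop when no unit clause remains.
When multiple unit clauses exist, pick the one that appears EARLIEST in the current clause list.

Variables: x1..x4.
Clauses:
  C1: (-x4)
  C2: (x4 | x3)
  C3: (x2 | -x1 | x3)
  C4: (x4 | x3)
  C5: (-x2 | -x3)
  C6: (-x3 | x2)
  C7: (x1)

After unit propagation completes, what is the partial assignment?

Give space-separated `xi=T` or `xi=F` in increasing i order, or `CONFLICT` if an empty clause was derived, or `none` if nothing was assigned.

unit clause [-4] forces x4=F; simplify:
  drop 4 from [4, 3] -> [3]
  drop 4 from [4, 3] -> [3]
  satisfied 1 clause(s); 6 remain; assigned so far: [4]
unit clause [3] forces x3=T; simplify:
  drop -3 from [-2, -3] -> [-2]
  drop -3 from [-3, 2] -> [2]
  satisfied 3 clause(s); 3 remain; assigned so far: [3, 4]
unit clause [-2] forces x2=F; simplify:
  drop 2 from [2] -> [] (empty!)
  satisfied 1 clause(s); 2 remain; assigned so far: [2, 3, 4]
CONFLICT (empty clause)

Answer: CONFLICT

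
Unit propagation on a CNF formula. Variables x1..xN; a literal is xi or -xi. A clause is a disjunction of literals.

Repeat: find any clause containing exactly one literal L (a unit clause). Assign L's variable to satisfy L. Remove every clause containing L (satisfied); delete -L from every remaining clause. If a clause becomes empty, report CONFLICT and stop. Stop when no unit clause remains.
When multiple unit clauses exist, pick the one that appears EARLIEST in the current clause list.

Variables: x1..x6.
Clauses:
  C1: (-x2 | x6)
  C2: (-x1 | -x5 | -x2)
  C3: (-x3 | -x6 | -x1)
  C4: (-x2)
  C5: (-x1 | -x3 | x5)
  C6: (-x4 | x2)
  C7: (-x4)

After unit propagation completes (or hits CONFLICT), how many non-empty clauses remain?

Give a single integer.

unit clause [-2] forces x2=F; simplify:
  drop 2 from [-4, 2] -> [-4]
  satisfied 3 clause(s); 4 remain; assigned so far: [2]
unit clause [-4] forces x4=F; simplify:
  satisfied 2 clause(s); 2 remain; assigned so far: [2, 4]

Answer: 2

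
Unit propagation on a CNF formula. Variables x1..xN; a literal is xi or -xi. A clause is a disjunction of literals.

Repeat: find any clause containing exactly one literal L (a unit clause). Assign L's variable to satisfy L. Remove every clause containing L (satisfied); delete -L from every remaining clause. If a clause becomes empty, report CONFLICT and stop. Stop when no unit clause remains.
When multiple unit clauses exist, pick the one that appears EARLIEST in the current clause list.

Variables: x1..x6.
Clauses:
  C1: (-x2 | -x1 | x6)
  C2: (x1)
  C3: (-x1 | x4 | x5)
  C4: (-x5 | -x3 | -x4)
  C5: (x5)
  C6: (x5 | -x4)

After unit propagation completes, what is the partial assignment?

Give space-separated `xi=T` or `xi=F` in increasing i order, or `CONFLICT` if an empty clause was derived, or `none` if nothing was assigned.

unit clause [1] forces x1=T; simplify:
  drop -1 from [-2, -1, 6] -> [-2, 6]
  drop -1 from [-1, 4, 5] -> [4, 5]
  satisfied 1 clause(s); 5 remain; assigned so far: [1]
unit clause [5] forces x5=T; simplify:
  drop -5 from [-5, -3, -4] -> [-3, -4]
  satisfied 3 clause(s); 2 remain; assigned so far: [1, 5]

Answer: x1=T x5=T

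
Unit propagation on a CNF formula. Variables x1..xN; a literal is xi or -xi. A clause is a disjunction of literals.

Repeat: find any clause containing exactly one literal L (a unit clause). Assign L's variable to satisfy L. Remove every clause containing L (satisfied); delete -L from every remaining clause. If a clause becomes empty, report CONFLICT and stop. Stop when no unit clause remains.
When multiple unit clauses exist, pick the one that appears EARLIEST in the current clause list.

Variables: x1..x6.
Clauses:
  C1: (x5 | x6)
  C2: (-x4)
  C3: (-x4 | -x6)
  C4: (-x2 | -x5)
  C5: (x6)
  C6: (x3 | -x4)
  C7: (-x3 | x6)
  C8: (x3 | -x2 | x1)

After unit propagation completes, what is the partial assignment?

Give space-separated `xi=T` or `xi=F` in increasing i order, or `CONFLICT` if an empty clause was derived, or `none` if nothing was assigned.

unit clause [-4] forces x4=F; simplify:
  satisfied 3 clause(s); 5 remain; assigned so far: [4]
unit clause [6] forces x6=T; simplify:
  satisfied 3 clause(s); 2 remain; assigned so far: [4, 6]

Answer: x4=F x6=T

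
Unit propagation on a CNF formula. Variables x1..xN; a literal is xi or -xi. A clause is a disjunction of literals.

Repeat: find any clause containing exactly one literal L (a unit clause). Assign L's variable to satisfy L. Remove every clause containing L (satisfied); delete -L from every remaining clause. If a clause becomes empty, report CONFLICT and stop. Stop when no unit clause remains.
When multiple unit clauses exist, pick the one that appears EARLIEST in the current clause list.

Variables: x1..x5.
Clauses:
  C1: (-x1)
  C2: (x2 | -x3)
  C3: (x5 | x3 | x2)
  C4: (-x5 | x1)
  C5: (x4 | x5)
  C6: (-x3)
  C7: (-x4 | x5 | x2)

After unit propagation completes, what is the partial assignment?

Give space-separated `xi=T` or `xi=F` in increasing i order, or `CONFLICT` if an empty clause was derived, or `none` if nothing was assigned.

unit clause [-1] forces x1=F; simplify:
  drop 1 from [-5, 1] -> [-5]
  satisfied 1 clause(s); 6 remain; assigned so far: [1]
unit clause [-5] forces x5=F; simplify:
  drop 5 from [5, 3, 2] -> [3, 2]
  drop 5 from [4, 5] -> [4]
  drop 5 from [-4, 5, 2] -> [-4, 2]
  satisfied 1 clause(s); 5 remain; assigned so far: [1, 5]
unit clause [4] forces x4=T; simplify:
  drop -4 from [-4, 2] -> [2]
  satisfied 1 clause(s); 4 remain; assigned so far: [1, 4, 5]
unit clause [-3] forces x3=F; simplify:
  drop 3 from [3, 2] -> [2]
  satisfied 2 clause(s); 2 remain; assigned so far: [1, 3, 4, 5]
unit clause [2] forces x2=T; simplify:
  satisfied 2 clause(s); 0 remain; assigned so far: [1, 2, 3, 4, 5]

Answer: x1=F x2=T x3=F x4=T x5=F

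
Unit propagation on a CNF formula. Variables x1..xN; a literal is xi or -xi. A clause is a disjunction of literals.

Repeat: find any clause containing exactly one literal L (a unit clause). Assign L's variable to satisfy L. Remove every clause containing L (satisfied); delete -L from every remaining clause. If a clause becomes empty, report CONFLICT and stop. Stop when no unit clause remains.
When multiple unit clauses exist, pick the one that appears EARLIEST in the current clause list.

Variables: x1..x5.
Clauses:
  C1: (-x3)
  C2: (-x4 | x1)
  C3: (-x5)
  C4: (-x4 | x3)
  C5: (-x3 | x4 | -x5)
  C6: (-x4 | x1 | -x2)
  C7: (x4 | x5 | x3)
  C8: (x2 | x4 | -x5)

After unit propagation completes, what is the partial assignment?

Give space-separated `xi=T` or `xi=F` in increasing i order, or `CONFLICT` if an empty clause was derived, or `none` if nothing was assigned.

Answer: CONFLICT

Derivation:
unit clause [-3] forces x3=F; simplify:
  drop 3 from [-4, 3] -> [-4]
  drop 3 from [4, 5, 3] -> [4, 5]
  satisfied 2 clause(s); 6 remain; assigned so far: [3]
unit clause [-5] forces x5=F; simplify:
  drop 5 from [4, 5] -> [4]
  satisfied 2 clause(s); 4 remain; assigned so far: [3, 5]
unit clause [-4] forces x4=F; simplify:
  drop 4 from [4] -> [] (empty!)
  satisfied 3 clause(s); 1 remain; assigned so far: [3, 4, 5]
CONFLICT (empty clause)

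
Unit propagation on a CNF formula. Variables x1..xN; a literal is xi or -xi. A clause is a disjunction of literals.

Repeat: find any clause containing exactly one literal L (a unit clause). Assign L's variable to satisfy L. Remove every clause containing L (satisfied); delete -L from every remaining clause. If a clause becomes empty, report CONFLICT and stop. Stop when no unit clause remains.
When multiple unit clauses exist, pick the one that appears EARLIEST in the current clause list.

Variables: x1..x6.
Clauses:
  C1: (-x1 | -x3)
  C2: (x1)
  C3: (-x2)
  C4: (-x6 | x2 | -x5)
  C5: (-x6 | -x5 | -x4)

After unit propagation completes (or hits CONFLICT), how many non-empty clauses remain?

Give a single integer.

unit clause [1] forces x1=T; simplify:
  drop -1 from [-1, -3] -> [-3]
  satisfied 1 clause(s); 4 remain; assigned so far: [1]
unit clause [-3] forces x3=F; simplify:
  satisfied 1 clause(s); 3 remain; assigned so far: [1, 3]
unit clause [-2] forces x2=F; simplify:
  drop 2 from [-6, 2, -5] -> [-6, -5]
  satisfied 1 clause(s); 2 remain; assigned so far: [1, 2, 3]

Answer: 2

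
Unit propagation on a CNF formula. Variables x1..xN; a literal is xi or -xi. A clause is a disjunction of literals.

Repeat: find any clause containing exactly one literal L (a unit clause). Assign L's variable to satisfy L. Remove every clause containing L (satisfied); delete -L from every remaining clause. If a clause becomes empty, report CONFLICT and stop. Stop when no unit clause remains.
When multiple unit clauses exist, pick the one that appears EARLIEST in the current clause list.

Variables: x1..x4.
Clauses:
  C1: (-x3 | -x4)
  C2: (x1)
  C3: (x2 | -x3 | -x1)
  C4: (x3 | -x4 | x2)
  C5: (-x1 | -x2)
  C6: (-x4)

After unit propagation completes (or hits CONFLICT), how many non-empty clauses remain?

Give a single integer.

Answer: 0

Derivation:
unit clause [1] forces x1=T; simplify:
  drop -1 from [2, -3, -1] -> [2, -3]
  drop -1 from [-1, -2] -> [-2]
  satisfied 1 clause(s); 5 remain; assigned so far: [1]
unit clause [-2] forces x2=F; simplify:
  drop 2 from [2, -3] -> [-3]
  drop 2 from [3, -4, 2] -> [3, -4]
  satisfied 1 clause(s); 4 remain; assigned so far: [1, 2]
unit clause [-3] forces x3=F; simplify:
  drop 3 from [3, -4] -> [-4]
  satisfied 2 clause(s); 2 remain; assigned so far: [1, 2, 3]
unit clause [-4] forces x4=F; simplify:
  satisfied 2 clause(s); 0 remain; assigned so far: [1, 2, 3, 4]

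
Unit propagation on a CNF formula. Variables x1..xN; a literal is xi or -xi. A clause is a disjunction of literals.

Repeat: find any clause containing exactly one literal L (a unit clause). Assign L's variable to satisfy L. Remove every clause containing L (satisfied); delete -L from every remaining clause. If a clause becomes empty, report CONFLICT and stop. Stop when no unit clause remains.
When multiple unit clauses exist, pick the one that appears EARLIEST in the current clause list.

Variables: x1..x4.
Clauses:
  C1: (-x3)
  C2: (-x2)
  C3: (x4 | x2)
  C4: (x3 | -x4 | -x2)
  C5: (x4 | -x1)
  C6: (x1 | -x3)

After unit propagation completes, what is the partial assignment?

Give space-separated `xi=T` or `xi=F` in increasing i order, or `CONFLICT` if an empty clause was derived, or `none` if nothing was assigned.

unit clause [-3] forces x3=F; simplify:
  drop 3 from [3, -4, -2] -> [-4, -2]
  satisfied 2 clause(s); 4 remain; assigned so far: [3]
unit clause [-2] forces x2=F; simplify:
  drop 2 from [4, 2] -> [4]
  satisfied 2 clause(s); 2 remain; assigned so far: [2, 3]
unit clause [4] forces x4=T; simplify:
  satisfied 2 clause(s); 0 remain; assigned so far: [2, 3, 4]

Answer: x2=F x3=F x4=T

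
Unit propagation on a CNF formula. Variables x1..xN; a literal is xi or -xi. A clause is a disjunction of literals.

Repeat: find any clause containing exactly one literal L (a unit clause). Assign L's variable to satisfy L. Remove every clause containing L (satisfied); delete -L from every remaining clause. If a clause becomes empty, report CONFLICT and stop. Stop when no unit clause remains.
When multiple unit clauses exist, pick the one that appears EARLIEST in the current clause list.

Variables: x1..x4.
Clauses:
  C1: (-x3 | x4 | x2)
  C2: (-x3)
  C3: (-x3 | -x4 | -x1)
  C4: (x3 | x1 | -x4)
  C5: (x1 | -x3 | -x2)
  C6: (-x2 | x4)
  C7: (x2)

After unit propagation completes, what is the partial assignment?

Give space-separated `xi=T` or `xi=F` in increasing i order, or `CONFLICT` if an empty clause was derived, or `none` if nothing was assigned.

Answer: x1=T x2=T x3=F x4=T

Derivation:
unit clause [-3] forces x3=F; simplify:
  drop 3 from [3, 1, -4] -> [1, -4]
  satisfied 4 clause(s); 3 remain; assigned so far: [3]
unit clause [2] forces x2=T; simplify:
  drop -2 from [-2, 4] -> [4]
  satisfied 1 clause(s); 2 remain; assigned so far: [2, 3]
unit clause [4] forces x4=T; simplify:
  drop -4 from [1, -4] -> [1]
  satisfied 1 clause(s); 1 remain; assigned so far: [2, 3, 4]
unit clause [1] forces x1=T; simplify:
  satisfied 1 clause(s); 0 remain; assigned so far: [1, 2, 3, 4]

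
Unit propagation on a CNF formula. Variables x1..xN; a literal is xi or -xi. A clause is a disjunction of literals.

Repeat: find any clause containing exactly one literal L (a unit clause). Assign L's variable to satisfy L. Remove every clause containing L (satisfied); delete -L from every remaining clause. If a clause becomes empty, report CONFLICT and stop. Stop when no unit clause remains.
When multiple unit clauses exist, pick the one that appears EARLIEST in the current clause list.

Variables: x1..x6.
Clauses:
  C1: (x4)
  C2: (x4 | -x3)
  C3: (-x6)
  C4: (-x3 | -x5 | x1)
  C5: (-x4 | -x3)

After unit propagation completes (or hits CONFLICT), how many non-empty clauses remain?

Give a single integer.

unit clause [4] forces x4=T; simplify:
  drop -4 from [-4, -3] -> [-3]
  satisfied 2 clause(s); 3 remain; assigned so far: [4]
unit clause [-6] forces x6=F; simplify:
  satisfied 1 clause(s); 2 remain; assigned so far: [4, 6]
unit clause [-3] forces x3=F; simplify:
  satisfied 2 clause(s); 0 remain; assigned so far: [3, 4, 6]

Answer: 0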